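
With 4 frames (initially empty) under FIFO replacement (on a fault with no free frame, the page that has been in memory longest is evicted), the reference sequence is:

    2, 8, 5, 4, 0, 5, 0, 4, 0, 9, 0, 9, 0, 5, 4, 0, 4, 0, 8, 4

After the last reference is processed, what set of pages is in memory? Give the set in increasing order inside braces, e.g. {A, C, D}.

{0, 4, 8, 9}

2: miss, frames {2}
8: miss, frames {2,8}
5: miss, frames {2,8,5}
4: miss, frames {2,8,5,4}
0: miss, evict 2, frames {8,5,4,0}
5: hit
0: hit
4: hit
0: hit
9: miss, evict 8, frames {5,4,0,9}
0: hit
9: hit
0: hit
5: hit
4: hit
0: hit
4: hit
0: hit
8: miss, evict 5, frames {4,0,9,8}
4: hit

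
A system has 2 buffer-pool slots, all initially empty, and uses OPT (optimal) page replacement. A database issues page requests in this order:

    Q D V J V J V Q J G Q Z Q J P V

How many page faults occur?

10

Q: fault, frames (Q)
D: fault, frames (Q D)
V: fault, evict D, frames (Q V)
J: fault, evict Q, frames (V J)
V: hit
J: hit
V: hit
Q: fault, evict V, frames (J Q)
J: hit
G: fault, evict J, frames (Q G)
Q: hit
Z: fault, evict G, frames (Q Z)
Q: hit
J: fault, evict Z, frames (Q J)
P: fault, evict J, frames (Q P)
V: fault, evict P, frames (Q V)
Page faults: 10.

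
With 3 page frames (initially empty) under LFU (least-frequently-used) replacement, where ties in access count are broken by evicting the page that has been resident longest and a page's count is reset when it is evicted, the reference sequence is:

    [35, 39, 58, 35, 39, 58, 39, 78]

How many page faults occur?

4

35 -> fault, frames [35]
39 -> fault, frames [35, 39]
58 -> fault, frames [35, 39, 58]
35 -> hit
39 -> hit
58 -> hit
39 -> hit
78 -> fault, evict 35, frames [39, 58, 78]
Page faults: 4.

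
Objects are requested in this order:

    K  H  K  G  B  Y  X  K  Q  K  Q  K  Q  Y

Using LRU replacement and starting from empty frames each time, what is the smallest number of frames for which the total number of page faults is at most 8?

4

f=1: 14 faults
f=2: 9 faults
f=3: 9 faults
f=4: 8 faults
f=5: 7 faults
f=6: 7 faults
f=7: 7 faults
Smallest f with faults ≤ 8 is 4.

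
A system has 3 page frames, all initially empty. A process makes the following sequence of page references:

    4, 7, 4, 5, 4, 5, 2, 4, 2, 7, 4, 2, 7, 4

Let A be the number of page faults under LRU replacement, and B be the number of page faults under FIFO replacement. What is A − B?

-1

Under LRU: F F . F . . F . . F . . . . → 5 faults.
Under FIFO: F F . F . . F F . F . . . . → 6 faults.
A − B = 5 − 6 = -1.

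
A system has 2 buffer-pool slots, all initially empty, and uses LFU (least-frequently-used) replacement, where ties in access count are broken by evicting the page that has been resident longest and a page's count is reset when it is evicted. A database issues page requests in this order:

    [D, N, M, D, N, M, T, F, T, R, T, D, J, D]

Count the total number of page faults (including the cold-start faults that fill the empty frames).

12

D: fault, frames {D}
N: fault, frames {D,N}
M: fault, evict D, frames {N,M}
D: fault, evict N, frames {M,D}
N: fault, evict M, frames {D,N}
M: fault, evict D, frames {N,M}
T: fault, evict N, frames {M,T}
F: fault, evict M, frames {T,F}
T: hit
R: fault, evict F, frames {T,R}
T: hit
D: fault, evict R, frames {T,D}
J: fault, evict D, frames {T,J}
D: fault, evict J, frames {T,D}
Page faults: 12.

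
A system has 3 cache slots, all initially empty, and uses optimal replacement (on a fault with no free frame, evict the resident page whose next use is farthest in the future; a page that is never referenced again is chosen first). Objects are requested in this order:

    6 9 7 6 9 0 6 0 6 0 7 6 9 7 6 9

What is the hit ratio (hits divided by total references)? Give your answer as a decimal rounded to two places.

6: fault, frames (6)
9: fault, frames (6 9)
7: fault, frames (6 9 7)
6: hit
9: hit
0: fault, evict 9, frames (6 7 0)
6: hit
0: hit
6: hit
0: hit
7: hit
6: hit
9: fault, evict 0, frames (6 7 9)
7: hit
6: hit
9: hit
Hits: 11 of 16 references → 11/16 = 0.6875.

0.69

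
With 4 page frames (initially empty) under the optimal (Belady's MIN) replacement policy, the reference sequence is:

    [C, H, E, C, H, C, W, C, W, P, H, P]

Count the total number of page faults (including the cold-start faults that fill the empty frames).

C: miss, frames (C)
H: miss, frames (C H)
E: miss, frames (C H E)
C: hit
H: hit
C: hit
W: miss, frames (C H E W)
C: hit
W: hit
P: miss, evict W, frames (C H E P)
H: hit
P: hit
Page faults: 5.

5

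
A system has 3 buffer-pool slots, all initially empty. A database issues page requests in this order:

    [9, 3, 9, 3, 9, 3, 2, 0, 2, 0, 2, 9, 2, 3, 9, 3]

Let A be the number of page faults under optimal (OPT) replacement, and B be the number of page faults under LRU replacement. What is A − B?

-1

Under OPT: F F . . . . F F . . . . . F . . → 5 faults.
Under LRU: F F . . . . F F . . . F . F . . → 6 faults.
A − B = 5 − 6 = -1.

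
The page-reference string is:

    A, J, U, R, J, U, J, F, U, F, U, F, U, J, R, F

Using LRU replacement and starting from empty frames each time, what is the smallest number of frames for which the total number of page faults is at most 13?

2

f=1: 16 faults
f=2: 11 faults
f=3: 7 faults
f=4: 5 faults
f=5: 5 faults
Smallest f with faults ≤ 13 is 2.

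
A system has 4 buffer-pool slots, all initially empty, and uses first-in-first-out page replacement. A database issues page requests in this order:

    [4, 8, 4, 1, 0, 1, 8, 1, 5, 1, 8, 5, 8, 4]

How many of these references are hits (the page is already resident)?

8

4: miss, frames (4)
8: miss, frames (4 8)
4: hit
1: miss, frames (4 8 1)
0: miss, frames (4 8 1 0)
1: hit
8: hit
1: hit
5: miss, evict 4, frames (8 1 0 5)
1: hit
8: hit
5: hit
8: hit
4: miss, evict 8, frames (1 0 5 4)
Hits: 8.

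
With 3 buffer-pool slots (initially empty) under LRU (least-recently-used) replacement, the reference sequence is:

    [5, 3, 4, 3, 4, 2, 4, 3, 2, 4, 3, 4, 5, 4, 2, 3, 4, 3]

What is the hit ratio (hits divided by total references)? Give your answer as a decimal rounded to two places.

5 → miss, frames {5}
3 → miss, frames {5,3}
4 → miss, frames {5,3,4}
3 → hit
4 → hit
2 → miss, evict 5, frames {3,4,2}
4 → hit
3 → hit
2 → hit
4 → hit
3 → hit
4 → hit
5 → miss, evict 2, frames {3,4,5}
4 → hit
2 → miss, evict 3, frames {5,4,2}
3 → miss, evict 5, frames {4,2,3}
4 → hit
3 → hit
Hits: 11 of 18 references → 11/18 = 0.6111.

0.61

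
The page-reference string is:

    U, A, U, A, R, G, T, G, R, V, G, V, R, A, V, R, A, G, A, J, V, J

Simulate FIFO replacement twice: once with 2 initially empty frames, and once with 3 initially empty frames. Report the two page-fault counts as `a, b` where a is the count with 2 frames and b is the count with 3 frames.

16, 11

2 frames: F F . . F F F . F F F . F F F F F F . F F . → 16 faults.
3 frames: F F . . F F F . . F . . F F . . . F . F F . → 11 faults.
11 < 16: adding a frame reduced faults, as is typical.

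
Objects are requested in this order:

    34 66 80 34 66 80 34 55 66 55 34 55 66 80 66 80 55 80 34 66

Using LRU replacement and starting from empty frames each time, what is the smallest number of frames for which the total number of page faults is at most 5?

4

f=1: 20 faults
f=2: 15 faults
f=3: 8 faults
f=4: 4 faults
Smallest f with faults ≤ 5 is 4.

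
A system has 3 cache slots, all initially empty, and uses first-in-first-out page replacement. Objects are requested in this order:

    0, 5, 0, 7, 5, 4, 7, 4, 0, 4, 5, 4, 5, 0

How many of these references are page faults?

6

0: miss, frames (0)
5: miss, frames (0 5)
0: hit
7: miss, frames (0 5 7)
5: hit
4: miss, evict 0, frames (5 7 4)
7: hit
4: hit
0: miss, evict 5, frames (7 4 0)
4: hit
5: miss, evict 7, frames (4 0 5)
4: hit
5: hit
0: hit
Page faults: 6.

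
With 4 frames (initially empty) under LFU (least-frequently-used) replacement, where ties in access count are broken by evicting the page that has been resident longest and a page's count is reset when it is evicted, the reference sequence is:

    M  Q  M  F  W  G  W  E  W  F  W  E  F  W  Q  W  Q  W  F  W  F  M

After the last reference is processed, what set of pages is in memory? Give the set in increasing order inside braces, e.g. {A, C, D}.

M → miss, frames {M}
Q → miss, frames {M,Q}
M → hit
F → miss, frames {M,Q,F}
W → miss, frames {M,Q,F,W}
G → miss, evict Q, frames {M,F,W,G}
W → hit
E → miss, evict F, frames {M,W,G,E}
W → hit
F → miss, evict G, frames {M,W,E,F}
W → hit
E → hit
F → hit
W → hit
Q → miss, evict M, frames {W,E,F,Q}
W → hit
Q → hit
W → hit
F → hit
W → hit
F → hit
M → miss, evict E, frames {W,F,Q,M}

{F, M, Q, W}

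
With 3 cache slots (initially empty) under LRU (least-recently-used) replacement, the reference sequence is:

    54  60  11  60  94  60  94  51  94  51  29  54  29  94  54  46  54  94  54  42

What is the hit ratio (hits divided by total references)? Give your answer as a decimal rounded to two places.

0.50

54 → fault, frames {54}
60 → fault, frames {54,60}
11 → fault, frames {54,60,11}
60 → hit
94 → fault, evict 54, frames {11,60,94}
60 → hit
94 → hit
51 → fault, evict 11, frames {60,94,51}
94 → hit
51 → hit
29 → fault, evict 60, frames {94,51,29}
54 → fault, evict 94, frames {51,29,54}
29 → hit
94 → fault, evict 51, frames {54,29,94}
54 → hit
46 → fault, evict 29, frames {94,54,46}
54 → hit
94 → hit
54 → hit
42 → fault, evict 46, frames {94,54,42}
Hits: 10 of 20 references → 10/20 = 0.5000.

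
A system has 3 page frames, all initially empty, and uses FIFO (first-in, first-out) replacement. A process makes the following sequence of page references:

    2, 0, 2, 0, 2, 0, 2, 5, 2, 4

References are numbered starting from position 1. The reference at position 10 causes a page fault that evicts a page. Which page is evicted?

2

pos 1: 2: miss, frames [2]
pos 2: 0: miss, frames [2, 0]
pos 3: 2: hit
pos 4: 0: hit
pos 5: 2: hit
pos 6: 0: hit
pos 7: 2: hit
pos 8: 5: miss, frames [2, 0, 5]
pos 9: 2: hit
pos 10: 4: miss, evict 2, frames [0, 5, 4]
At position 10, page 2 is evicted.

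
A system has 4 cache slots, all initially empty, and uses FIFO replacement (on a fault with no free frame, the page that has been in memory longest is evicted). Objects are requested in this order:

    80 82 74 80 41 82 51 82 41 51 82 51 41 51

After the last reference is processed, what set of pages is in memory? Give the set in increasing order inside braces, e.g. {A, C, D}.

{41, 51, 74, 82}

80 → fault, frames (80)
82 → fault, frames (80 82)
74 → fault, frames (80 82 74)
80 → hit
41 → fault, frames (80 82 74 41)
82 → hit
51 → fault, evict 80, frames (82 74 41 51)
82 → hit
41 → hit
51 → hit
82 → hit
51 → hit
41 → hit
51 → hit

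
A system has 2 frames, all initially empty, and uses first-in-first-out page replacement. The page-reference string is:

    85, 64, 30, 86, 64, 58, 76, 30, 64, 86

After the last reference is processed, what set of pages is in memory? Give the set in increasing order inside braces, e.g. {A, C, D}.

85 -> fault, frames [85]
64 -> fault, frames [85, 64]
30 -> fault, evict 85, frames [64, 30]
86 -> fault, evict 64, frames [30, 86]
64 -> fault, evict 30, frames [86, 64]
58 -> fault, evict 86, frames [64, 58]
76 -> fault, evict 64, frames [58, 76]
30 -> fault, evict 58, frames [76, 30]
64 -> fault, evict 76, frames [30, 64]
86 -> fault, evict 30, frames [64, 86]

{64, 86}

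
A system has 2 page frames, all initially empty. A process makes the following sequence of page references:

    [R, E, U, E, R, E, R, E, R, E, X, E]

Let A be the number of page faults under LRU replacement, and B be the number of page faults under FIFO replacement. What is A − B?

-1

Under LRU: F F F . F . . . . . F . → 5 faults.
Under FIFO: F F F . F F . . . . F . → 6 faults.
A − B = 5 − 6 = -1.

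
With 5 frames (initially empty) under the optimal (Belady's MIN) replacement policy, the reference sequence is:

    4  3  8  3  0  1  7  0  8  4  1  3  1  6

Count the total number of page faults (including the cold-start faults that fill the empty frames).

8

4: miss, frames (4)
3: miss, frames (4 3)
8: miss, frames (4 3 8)
3: hit
0: miss, frames (4 3 8 0)
1: miss, frames (4 3 8 0 1)
7: miss, evict 3, frames (4 8 0 1 7)
0: hit
8: hit
4: hit
1: hit
3: miss, evict 7, frames (4 8 0 1 3)
1: hit
6: miss, evict 3, frames (4 8 0 1 6)
Page faults: 8.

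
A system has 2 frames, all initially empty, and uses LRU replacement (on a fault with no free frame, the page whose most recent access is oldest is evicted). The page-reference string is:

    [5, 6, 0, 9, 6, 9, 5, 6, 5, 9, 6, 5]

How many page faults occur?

5 -> miss, frames [5]
6 -> miss, frames [5, 6]
0 -> miss, evict 5, frames [6, 0]
9 -> miss, evict 6, frames [0, 9]
6 -> miss, evict 0, frames [9, 6]
9 -> hit
5 -> miss, evict 6, frames [9, 5]
6 -> miss, evict 9, frames [5, 6]
5 -> hit
9 -> miss, evict 6, frames [5, 9]
6 -> miss, evict 5, frames [9, 6]
5 -> miss, evict 9, frames [6, 5]
Page faults: 10.

10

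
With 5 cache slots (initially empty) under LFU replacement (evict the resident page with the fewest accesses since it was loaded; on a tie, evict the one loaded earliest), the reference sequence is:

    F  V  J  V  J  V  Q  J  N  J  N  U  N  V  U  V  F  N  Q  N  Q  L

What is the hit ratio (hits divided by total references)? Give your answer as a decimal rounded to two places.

0.59

F -> fault, frames {F}
V -> fault, frames {F,V}
J -> fault, frames {F,V,J}
V -> hit
J -> hit
V -> hit
Q -> fault, frames {F,V,J,Q}
J -> hit
N -> fault, frames {F,V,J,Q,N}
J -> hit
N -> hit
U -> fault, evict F, frames {V,J,Q,N,U}
N -> hit
V -> hit
U -> hit
V -> hit
F -> fault, evict Q, frames {V,J,N,U,F}
N -> hit
Q -> fault, evict F, frames {V,J,N,U,Q}
N -> hit
Q -> hit
L -> fault, evict U, frames {V,J,N,Q,L}
Hits: 13 of 22 references → 13/22 = 0.5909.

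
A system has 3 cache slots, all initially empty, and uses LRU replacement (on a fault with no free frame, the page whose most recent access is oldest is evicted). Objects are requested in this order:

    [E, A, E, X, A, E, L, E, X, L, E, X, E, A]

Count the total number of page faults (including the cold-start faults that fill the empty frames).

E: fault, frames {E}
A: fault, frames {E,A}
E: hit
X: fault, frames {A,E,X}
A: hit
E: hit
L: fault, evict X, frames {A,E,L}
E: hit
X: fault, evict A, frames {L,E,X}
L: hit
E: hit
X: hit
E: hit
A: fault, evict L, frames {X,E,A}
Page faults: 6.

6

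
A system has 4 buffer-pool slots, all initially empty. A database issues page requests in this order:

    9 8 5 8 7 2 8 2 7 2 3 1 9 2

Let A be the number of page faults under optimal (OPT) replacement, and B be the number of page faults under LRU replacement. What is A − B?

Under OPT: F F F . F F . . . . F F . . → 7 faults.
Under LRU: F F F . F F . . . . F F F . → 8 faults.
A − B = 7 − 8 = -1.

-1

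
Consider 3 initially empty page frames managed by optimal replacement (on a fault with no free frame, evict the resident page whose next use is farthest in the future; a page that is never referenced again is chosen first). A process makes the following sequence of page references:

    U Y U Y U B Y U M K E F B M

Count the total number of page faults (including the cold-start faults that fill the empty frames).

U → miss, frames [U]
Y → miss, frames [U, Y]
U → hit
Y → hit
U → hit
B → miss, frames [U, Y, B]
Y → hit
U → hit
M → miss, evict Y, frames [U, B, M]
K → miss, evict U, frames [B, M, K]
E → miss, evict K, frames [B, M, E]
F → miss, evict E, frames [B, M, F]
B → hit
M → hit
Page faults: 7.

7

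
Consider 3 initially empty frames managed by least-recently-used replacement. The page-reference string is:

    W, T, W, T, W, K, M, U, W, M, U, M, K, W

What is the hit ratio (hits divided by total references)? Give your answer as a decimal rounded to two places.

W: miss, frames (W)
T: miss, frames (W T)
W: hit
T: hit
W: hit
K: miss, frames (T W K)
M: miss, evict T, frames (W K M)
U: miss, evict W, frames (K M U)
W: miss, evict K, frames (M U W)
M: hit
U: hit
M: hit
K: miss, evict W, frames (U M K)
W: miss, evict U, frames (M K W)
Hits: 6 of 14 references → 6/14 = 0.4286.

0.43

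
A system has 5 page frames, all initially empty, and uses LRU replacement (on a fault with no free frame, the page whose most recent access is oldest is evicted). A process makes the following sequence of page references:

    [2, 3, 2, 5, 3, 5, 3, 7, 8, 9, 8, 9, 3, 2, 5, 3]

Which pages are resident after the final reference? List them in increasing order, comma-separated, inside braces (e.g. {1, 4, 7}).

2: miss, frames (2)
3: miss, frames (2 3)
2: hit
5: miss, frames (3 2 5)
3: hit
5: hit
3: hit
7: miss, frames (2 5 3 7)
8: miss, frames (2 5 3 7 8)
9: miss, evict 2, frames (5 3 7 8 9)
8: hit
9: hit
3: hit
2: miss, evict 5, frames (7 8 9 3 2)
5: miss, evict 7, frames (8 9 3 2 5)
3: hit

{2, 3, 5, 8, 9}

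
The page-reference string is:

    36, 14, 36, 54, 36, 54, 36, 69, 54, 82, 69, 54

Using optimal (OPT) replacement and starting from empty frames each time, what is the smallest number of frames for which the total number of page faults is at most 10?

2

f=1: 12 faults
f=2: 6 faults
f=3: 5 faults
f=4: 5 faults
f=5: 5 faults
Smallest f with faults ≤ 10 is 2.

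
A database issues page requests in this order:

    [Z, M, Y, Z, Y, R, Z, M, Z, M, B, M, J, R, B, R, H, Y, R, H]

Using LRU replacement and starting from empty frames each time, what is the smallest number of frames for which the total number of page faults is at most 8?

f=1: 20 faults
f=2: 15 faults
f=3: 11 faults
f=4: 9 faults
f=5: 8 faults
f=6: 8 faults
f=7: 7 faults
Smallest f with faults ≤ 8 is 5.

5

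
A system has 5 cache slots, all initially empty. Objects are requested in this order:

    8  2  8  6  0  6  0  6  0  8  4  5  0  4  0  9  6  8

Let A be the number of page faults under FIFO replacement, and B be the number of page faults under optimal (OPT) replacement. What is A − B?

1

Under FIFO: F F . F F . . . . . F F . . . F . F → 8 faults.
Under OPT: F F . F F . . . . . F F . . . F . . → 7 faults.
A − B = 8 − 7 = 1.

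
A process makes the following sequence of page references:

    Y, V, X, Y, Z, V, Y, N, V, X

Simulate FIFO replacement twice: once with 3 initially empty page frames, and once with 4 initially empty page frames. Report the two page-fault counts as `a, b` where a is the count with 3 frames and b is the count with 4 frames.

8, 5

3 frames: F F F . F . F F F F → 8 faults.
4 frames: F F F . F . . F . . → 5 faults.
5 < 8: adding a frame reduced faults, as is typical.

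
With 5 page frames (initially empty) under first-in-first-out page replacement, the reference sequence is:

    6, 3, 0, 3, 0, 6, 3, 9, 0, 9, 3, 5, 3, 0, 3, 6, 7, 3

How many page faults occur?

6 -> miss, frames {6}
3 -> miss, frames {6,3}
0 -> miss, frames {6,3,0}
3 -> hit
0 -> hit
6 -> hit
3 -> hit
9 -> miss, frames {6,3,0,9}
0 -> hit
9 -> hit
3 -> hit
5 -> miss, frames {6,3,0,9,5}
3 -> hit
0 -> hit
3 -> hit
6 -> hit
7 -> miss, evict 6, frames {3,0,9,5,7}
3 -> hit
Page faults: 6.

6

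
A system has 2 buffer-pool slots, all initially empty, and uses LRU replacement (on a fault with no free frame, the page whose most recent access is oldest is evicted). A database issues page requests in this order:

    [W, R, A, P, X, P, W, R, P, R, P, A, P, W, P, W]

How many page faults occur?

W: fault, frames [W]
R: fault, frames [W, R]
A: fault, evict W, frames [R, A]
P: fault, evict R, frames [A, P]
X: fault, evict A, frames [P, X]
P: hit
W: fault, evict X, frames [P, W]
R: fault, evict P, frames [W, R]
P: fault, evict W, frames [R, P]
R: hit
P: hit
A: fault, evict R, frames [P, A]
P: hit
W: fault, evict A, frames [P, W]
P: hit
W: hit
Page faults: 10.

10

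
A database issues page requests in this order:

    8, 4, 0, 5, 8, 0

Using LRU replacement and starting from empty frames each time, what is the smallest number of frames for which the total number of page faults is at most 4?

4

f=1: 6 faults
f=2: 6 faults
f=3: 5 faults
f=4: 4 faults
Smallest f with faults ≤ 4 is 4.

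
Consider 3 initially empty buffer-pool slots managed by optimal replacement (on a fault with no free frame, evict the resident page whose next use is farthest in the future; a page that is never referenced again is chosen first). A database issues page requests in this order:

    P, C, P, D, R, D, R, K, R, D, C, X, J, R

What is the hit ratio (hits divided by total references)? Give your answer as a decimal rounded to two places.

P → fault, frames [P]
C → fault, frames [P, C]
P → hit
D → fault, frames [P, C, D]
R → fault, evict P, frames [C, D, R]
D → hit
R → hit
K → fault, evict C, frames [D, R, K]
R → hit
D → hit
C → fault, evict K, frames [D, R, C]
X → fault, evict C, frames [D, R, X]
J → fault, evict X, frames [D, R, J]
R → hit
Hits: 6 of 14 references → 6/14 = 0.4286.

0.43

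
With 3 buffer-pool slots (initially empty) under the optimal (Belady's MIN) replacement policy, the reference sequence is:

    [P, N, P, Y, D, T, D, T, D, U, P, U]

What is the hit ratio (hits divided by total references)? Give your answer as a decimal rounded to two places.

P -> fault, frames (P)
N -> fault, frames (P N)
P -> hit
Y -> fault, frames (P N Y)
D -> fault, evict Y, frames (P N D)
T -> fault, evict N, frames (P D T)
D -> hit
T -> hit
D -> hit
U -> fault, evict T, frames (P D U)
P -> hit
U -> hit
Hits: 6 of 12 references → 6/12 = 0.5000.

0.50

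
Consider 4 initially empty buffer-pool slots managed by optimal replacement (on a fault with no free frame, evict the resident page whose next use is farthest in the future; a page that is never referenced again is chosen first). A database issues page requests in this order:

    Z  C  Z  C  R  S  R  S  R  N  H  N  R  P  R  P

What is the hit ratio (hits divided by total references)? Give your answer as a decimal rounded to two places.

Z -> miss, frames (Z)
C -> miss, frames (Z C)
Z -> hit
C -> hit
R -> miss, frames (Z C R)
S -> miss, frames (Z C R S)
R -> hit
S -> hit
R -> hit
N -> miss, evict S, frames (Z C R N)
H -> miss, evict C, frames (Z R N H)
N -> hit
R -> hit
P -> miss, evict H, frames (Z R N P)
R -> hit
P -> hit
Hits: 9 of 16 references → 9/16 = 0.5625.

0.56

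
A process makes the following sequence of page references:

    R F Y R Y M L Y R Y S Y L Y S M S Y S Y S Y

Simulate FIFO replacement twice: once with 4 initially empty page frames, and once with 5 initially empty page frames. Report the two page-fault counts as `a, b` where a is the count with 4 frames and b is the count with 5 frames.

9, 6

4 frames: F F F . . F F . F . F F . . . F . . . . . . → 9 faults.
5 frames: F F F . . F F . . . F . . . . . . . . . . . → 6 faults.
6 < 9: adding a frame reduced faults, as is typical.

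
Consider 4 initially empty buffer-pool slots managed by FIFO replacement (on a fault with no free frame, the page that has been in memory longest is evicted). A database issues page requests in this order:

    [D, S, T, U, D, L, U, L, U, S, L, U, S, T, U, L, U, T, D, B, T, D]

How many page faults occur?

8

D → fault, frames [D]
S → fault, frames [D, S]
T → fault, frames [D, S, T]
U → fault, frames [D, S, T, U]
D → hit
L → fault, evict D, frames [S, T, U, L]
U → hit
L → hit
U → hit
S → hit
L → hit
U → hit
S → hit
T → hit
U → hit
L → hit
U → hit
T → hit
D → fault, evict S, frames [T, U, L, D]
B → fault, evict T, frames [U, L, D, B]
T → fault, evict U, frames [L, D, B, T]
D → hit
Page faults: 8.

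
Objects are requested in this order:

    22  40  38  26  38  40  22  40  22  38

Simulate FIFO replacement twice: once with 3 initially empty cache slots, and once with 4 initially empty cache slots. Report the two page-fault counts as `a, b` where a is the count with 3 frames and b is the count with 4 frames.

7, 4

3 frames: F F F F . . F F . F → 7 faults.
4 frames: F F F F . . . . . . → 4 faults.
4 < 7: adding a frame reduced faults, as is typical.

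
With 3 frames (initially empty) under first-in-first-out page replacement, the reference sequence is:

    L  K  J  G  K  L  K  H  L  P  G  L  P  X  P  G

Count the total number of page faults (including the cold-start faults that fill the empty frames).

L -> fault, frames (L)
K -> fault, frames (L K)
J -> fault, frames (L K J)
G -> fault, evict L, frames (K J G)
K -> hit
L -> fault, evict K, frames (J G L)
K -> fault, evict J, frames (G L K)
H -> fault, evict G, frames (L K H)
L -> hit
P -> fault, evict L, frames (K H P)
G -> fault, evict K, frames (H P G)
L -> fault, evict H, frames (P G L)
P -> hit
X -> fault, evict P, frames (G L X)
P -> fault, evict G, frames (L X P)
G -> fault, evict L, frames (X P G)
Page faults: 13.

13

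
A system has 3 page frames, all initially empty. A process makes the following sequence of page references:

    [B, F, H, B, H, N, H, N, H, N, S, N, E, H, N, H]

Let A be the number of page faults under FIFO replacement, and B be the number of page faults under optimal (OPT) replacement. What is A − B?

Under FIFO: F F F . . F . . . . F . F F F . → 8 faults.
Under OPT: F F F . . F . . . . F . F . . . → 6 faults.
A − B = 8 − 6 = 2.

2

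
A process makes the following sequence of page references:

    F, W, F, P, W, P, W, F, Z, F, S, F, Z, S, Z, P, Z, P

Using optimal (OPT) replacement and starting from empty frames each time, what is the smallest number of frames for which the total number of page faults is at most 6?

f=1: 18 faults
f=2: 8 faults
f=3: 6 faults
f=4: 5 faults
f=5: 5 faults
Smallest f with faults ≤ 6 is 3.

3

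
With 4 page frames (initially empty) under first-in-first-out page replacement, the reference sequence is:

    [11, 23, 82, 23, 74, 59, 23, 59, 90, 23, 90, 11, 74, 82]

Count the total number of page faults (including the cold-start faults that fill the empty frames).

11 -> fault, frames (11)
23 -> fault, frames (11 23)
82 -> fault, frames (11 23 82)
23 -> hit
74 -> fault, frames (11 23 82 74)
59 -> fault, evict 11, frames (23 82 74 59)
23 -> hit
59 -> hit
90 -> fault, evict 23, frames (82 74 59 90)
23 -> fault, evict 82, frames (74 59 90 23)
90 -> hit
11 -> fault, evict 74, frames (59 90 23 11)
74 -> fault, evict 59, frames (90 23 11 74)
82 -> fault, evict 90, frames (23 11 74 82)
Page faults: 10.

10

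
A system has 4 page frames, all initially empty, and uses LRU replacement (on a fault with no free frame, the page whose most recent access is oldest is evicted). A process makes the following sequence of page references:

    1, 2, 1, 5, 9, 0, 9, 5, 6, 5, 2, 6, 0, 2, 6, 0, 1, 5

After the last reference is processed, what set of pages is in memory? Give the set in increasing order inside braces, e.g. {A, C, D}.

{0, 1, 5, 6}

1: miss, frames (1)
2: miss, frames (1 2)
1: hit
5: miss, frames (2 1 5)
9: miss, frames (2 1 5 9)
0: miss, evict 2, frames (1 5 9 0)
9: hit
5: hit
6: miss, evict 1, frames (0 9 5 6)
5: hit
2: miss, evict 0, frames (9 6 5 2)
6: hit
0: miss, evict 9, frames (5 2 6 0)
2: hit
6: hit
0: hit
1: miss, evict 5, frames (2 6 0 1)
5: miss, evict 2, frames (6 0 1 5)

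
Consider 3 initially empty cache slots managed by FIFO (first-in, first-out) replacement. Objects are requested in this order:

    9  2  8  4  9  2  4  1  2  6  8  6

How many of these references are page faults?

9

9: fault, frames (9)
2: fault, frames (9 2)
8: fault, frames (9 2 8)
4: fault, evict 9, frames (2 8 4)
9: fault, evict 2, frames (8 4 9)
2: fault, evict 8, frames (4 9 2)
4: hit
1: fault, evict 4, frames (9 2 1)
2: hit
6: fault, evict 9, frames (2 1 6)
8: fault, evict 2, frames (1 6 8)
6: hit
Page faults: 9.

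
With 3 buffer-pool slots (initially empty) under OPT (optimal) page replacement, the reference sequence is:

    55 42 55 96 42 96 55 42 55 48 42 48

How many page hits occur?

55 -> fault, frames (55)
42 -> fault, frames (55 42)
55 -> hit
96 -> fault, frames (55 42 96)
42 -> hit
96 -> hit
55 -> hit
42 -> hit
55 -> hit
48 -> fault, evict 96, frames (55 42 48)
42 -> hit
48 -> hit
Hits: 8.

8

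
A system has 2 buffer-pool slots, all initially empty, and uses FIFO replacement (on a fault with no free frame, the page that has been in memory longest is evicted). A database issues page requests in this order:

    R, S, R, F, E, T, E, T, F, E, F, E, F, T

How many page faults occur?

8

R: miss, frames {R}
S: miss, frames {R,S}
R: hit
F: miss, evict R, frames {S,F}
E: miss, evict S, frames {F,E}
T: miss, evict F, frames {E,T}
E: hit
T: hit
F: miss, evict E, frames {T,F}
E: miss, evict T, frames {F,E}
F: hit
E: hit
F: hit
T: miss, evict F, frames {E,T}
Page faults: 8.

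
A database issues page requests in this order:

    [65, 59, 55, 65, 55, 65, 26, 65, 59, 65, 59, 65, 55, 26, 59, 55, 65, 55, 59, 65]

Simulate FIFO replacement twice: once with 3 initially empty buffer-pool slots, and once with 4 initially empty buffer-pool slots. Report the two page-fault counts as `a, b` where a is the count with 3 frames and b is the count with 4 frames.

3 frames: F F F . . . F F F . . . F F . . F . F . → 10 faults.
4 frames: F F F . . . F . . . . . . . . . . . . . → 4 faults.
4 < 10: adding a frame reduced faults, as is typical.

10, 4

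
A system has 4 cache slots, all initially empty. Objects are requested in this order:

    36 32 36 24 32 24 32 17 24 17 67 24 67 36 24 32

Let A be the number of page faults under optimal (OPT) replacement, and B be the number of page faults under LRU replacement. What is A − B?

-2

Under OPT: F F . F . . . F . . F . . . . . → 5 faults.
Under LRU: F F . F . . . F . . F . . F . F → 7 faults.
A − B = 5 − 7 = -2.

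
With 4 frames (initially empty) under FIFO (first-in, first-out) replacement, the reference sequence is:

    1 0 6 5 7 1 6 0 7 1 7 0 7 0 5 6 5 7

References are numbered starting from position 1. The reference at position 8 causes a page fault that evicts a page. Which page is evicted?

pos 1: 1 -> miss, frames (1)
pos 2: 0 -> miss, frames (1 0)
pos 3: 6 -> miss, frames (1 0 6)
pos 4: 5 -> miss, frames (1 0 6 5)
pos 5: 7 -> miss, evict 1, frames (0 6 5 7)
pos 6: 1 -> miss, evict 0, frames (6 5 7 1)
pos 7: 6 -> hit
pos 8: 0 -> miss, evict 6, frames (5 7 1 0)
At position 8, page 6 is evicted.

6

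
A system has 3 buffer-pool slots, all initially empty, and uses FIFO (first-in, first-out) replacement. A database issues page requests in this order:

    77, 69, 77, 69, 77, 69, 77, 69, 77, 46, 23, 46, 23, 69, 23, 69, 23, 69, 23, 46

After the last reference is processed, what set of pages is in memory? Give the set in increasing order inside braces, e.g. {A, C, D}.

77 → miss, frames (77)
69 → miss, frames (77 69)
77 → hit
69 → hit
77 → hit
69 → hit
77 → hit
69 → hit
77 → hit
46 → miss, frames (77 69 46)
23 → miss, evict 77, frames (69 46 23)
46 → hit
23 → hit
69 → hit
23 → hit
69 → hit
23 → hit
69 → hit
23 → hit
46 → hit

{23, 46, 69}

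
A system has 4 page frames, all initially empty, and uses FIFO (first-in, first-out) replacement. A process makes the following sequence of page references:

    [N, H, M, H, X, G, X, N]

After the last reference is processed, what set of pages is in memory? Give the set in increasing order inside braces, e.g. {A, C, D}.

{G, M, N, X}

N -> miss, frames (N)
H -> miss, frames (N H)
M -> miss, frames (N H M)
H -> hit
X -> miss, frames (N H M X)
G -> miss, evict N, frames (H M X G)
X -> hit
N -> miss, evict H, frames (M X G N)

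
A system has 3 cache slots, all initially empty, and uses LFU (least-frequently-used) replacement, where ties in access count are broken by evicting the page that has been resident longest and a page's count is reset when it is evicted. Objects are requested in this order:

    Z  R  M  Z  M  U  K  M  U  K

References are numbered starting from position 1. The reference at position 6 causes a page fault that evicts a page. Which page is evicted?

pos 1: Z → miss, frames (Z)
pos 2: R → miss, frames (Z R)
pos 3: M → miss, frames (Z R M)
pos 4: Z → hit
pos 5: M → hit
pos 6: U → miss, evict R, frames (Z M U)
At position 6, page R is evicted.

R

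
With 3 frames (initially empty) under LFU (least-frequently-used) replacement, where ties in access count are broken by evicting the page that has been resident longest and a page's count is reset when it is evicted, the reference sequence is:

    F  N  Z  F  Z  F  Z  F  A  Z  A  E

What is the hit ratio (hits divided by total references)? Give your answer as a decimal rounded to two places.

F: fault, frames (F)
N: fault, frames (F N)
Z: fault, frames (F N Z)
F: hit
Z: hit
F: hit
Z: hit
F: hit
A: fault, evict N, frames (F Z A)
Z: hit
A: hit
E: fault, evict A, frames (F Z E)
Hits: 7 of 12 references → 7/12 = 0.5833.

0.58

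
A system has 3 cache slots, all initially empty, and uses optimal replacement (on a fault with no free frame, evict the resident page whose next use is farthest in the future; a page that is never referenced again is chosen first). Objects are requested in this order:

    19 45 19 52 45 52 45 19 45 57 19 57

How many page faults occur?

19: miss, frames [19]
45: miss, frames [19, 45]
19: hit
52: miss, frames [19, 45, 52]
45: hit
52: hit
45: hit
19: hit
45: hit
57: miss, evict 52, frames [19, 45, 57]
19: hit
57: hit
Page faults: 4.

4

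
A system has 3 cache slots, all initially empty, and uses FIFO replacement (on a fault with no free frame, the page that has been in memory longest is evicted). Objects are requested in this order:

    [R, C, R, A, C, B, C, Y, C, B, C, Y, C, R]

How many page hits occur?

R → miss, frames [R]
C → miss, frames [R, C]
R → hit
A → miss, frames [R, C, A]
C → hit
B → miss, evict R, frames [C, A, B]
C → hit
Y → miss, evict C, frames [A, B, Y]
C → miss, evict A, frames [B, Y, C]
B → hit
C → hit
Y → hit
C → hit
R → miss, evict B, frames [Y, C, R]
Hits: 7.

7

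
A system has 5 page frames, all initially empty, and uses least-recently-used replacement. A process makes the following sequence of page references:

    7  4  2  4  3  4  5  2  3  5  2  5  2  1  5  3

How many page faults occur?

6

7: fault, frames [7]
4: fault, frames [7, 4]
2: fault, frames [7, 4, 2]
4: hit
3: fault, frames [7, 2, 4, 3]
4: hit
5: fault, frames [7, 2, 3, 4, 5]
2: hit
3: hit
5: hit
2: hit
5: hit
2: hit
1: fault, evict 7, frames [4, 3, 5, 2, 1]
5: hit
3: hit
Page faults: 6.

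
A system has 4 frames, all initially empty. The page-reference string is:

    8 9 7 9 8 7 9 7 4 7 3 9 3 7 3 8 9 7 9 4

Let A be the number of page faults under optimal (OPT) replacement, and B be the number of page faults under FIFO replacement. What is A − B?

-3

Under OPT: F F F . . . . . F . F . . . . . . . . F → 6 faults.
Under FIFO: F F F . . . . . F . F . . . . F F F . F → 9 faults.
A − B = 6 − 9 = -3.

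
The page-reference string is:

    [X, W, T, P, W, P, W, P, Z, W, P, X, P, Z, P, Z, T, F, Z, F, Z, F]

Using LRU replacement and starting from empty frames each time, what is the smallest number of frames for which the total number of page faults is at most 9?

3

f=1: 22 faults
f=2: 13 faults
f=3: 9 faults
f=4: 8 faults
f=5: 6 faults
f=6: 6 faults
Smallest f with faults ≤ 9 is 3.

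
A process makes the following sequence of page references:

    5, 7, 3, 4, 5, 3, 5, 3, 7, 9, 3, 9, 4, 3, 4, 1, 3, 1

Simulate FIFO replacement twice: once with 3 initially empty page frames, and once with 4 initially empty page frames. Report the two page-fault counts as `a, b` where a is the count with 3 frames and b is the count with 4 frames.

10, 6

3 frames: F F F F F . . . F F F . F . . F . . → 10 faults.
4 frames: F F F F . . . . . F . . . . . F . . → 6 faults.
6 < 10: adding a frame reduced faults, as is typical.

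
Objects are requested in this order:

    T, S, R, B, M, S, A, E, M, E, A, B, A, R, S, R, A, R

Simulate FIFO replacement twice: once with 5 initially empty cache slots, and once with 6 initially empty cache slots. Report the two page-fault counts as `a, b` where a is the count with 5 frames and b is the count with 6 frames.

5 frames: F F F F F . F F . . . . . . F F . . → 9 faults.
6 frames: F F F F F . F F . . . . . . . . . . → 7 faults.
7 < 9: adding a frame reduced faults, as is typical.

9, 7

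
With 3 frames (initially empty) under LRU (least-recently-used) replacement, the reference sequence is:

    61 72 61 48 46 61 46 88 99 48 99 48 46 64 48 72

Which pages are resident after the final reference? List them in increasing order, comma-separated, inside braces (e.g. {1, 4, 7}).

61 -> miss, frames {61}
72 -> miss, frames {61,72}
61 -> hit
48 -> miss, frames {72,61,48}
46 -> miss, evict 72, frames {61,48,46}
61 -> hit
46 -> hit
88 -> miss, evict 48, frames {61,46,88}
99 -> miss, evict 61, frames {46,88,99}
48 -> miss, evict 46, frames {88,99,48}
99 -> hit
48 -> hit
46 -> miss, evict 88, frames {99,48,46}
64 -> miss, evict 99, frames {48,46,64}
48 -> hit
72 -> miss, evict 46, frames {64,48,72}

{48, 64, 72}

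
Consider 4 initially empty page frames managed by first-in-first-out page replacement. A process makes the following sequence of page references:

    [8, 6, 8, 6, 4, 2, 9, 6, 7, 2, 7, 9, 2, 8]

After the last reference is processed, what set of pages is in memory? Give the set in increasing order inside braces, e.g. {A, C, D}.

{2, 7, 8, 9}

8 → fault, frames {8}
6 → fault, frames {8,6}
8 → hit
6 → hit
4 → fault, frames {8,6,4}
2 → fault, frames {8,6,4,2}
9 → fault, evict 8, frames {6,4,2,9}
6 → hit
7 → fault, evict 6, frames {4,2,9,7}
2 → hit
7 → hit
9 → hit
2 → hit
8 → fault, evict 4, frames {2,9,7,8}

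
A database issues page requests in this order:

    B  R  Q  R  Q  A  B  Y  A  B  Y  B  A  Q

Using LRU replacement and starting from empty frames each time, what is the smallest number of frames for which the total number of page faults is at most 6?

f=1: 14 faults
f=2: 11 faults
f=3: 7 faults
f=4: 5 faults
f=5: 5 faults
Smallest f with faults ≤ 6 is 4.

4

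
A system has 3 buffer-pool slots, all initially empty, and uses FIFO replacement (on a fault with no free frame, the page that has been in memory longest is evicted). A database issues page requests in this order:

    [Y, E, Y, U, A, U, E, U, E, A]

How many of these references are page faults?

4

Y → miss, frames [Y]
E → miss, frames [Y, E]
Y → hit
U → miss, frames [Y, E, U]
A → miss, evict Y, frames [E, U, A]
U → hit
E → hit
U → hit
E → hit
A → hit
Page faults: 4.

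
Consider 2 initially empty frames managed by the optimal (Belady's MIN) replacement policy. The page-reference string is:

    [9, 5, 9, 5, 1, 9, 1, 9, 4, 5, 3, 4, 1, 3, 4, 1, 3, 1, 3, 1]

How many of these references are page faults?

9

9: fault, frames {9}
5: fault, frames {9,5}
9: hit
5: hit
1: fault, evict 5, frames {9,1}
9: hit
1: hit
9: hit
4: fault, evict 9, frames {1,4}
5: fault, evict 1, frames {4,5}
3: fault, evict 5, frames {4,3}
4: hit
1: fault, evict 4, frames {3,1}
3: hit
4: fault, evict 3, frames {1,4}
1: hit
3: fault, evict 4, frames {1,3}
1: hit
3: hit
1: hit
Page faults: 9.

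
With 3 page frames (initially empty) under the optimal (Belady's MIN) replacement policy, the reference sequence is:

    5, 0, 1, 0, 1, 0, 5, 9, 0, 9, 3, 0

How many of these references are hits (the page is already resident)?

5: fault, frames [5]
0: fault, frames [5, 0]
1: fault, frames [5, 0, 1]
0: hit
1: hit
0: hit
5: hit
9: fault, evict 1, frames [5, 0, 9]
0: hit
9: hit
3: fault, evict 9, frames [5, 0, 3]
0: hit
Hits: 7.

7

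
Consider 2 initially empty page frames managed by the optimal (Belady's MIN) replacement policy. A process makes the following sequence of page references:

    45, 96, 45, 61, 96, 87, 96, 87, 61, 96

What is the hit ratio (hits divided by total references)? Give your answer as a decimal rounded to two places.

45: fault, frames {45}
96: fault, frames {45,96}
45: hit
61: fault, evict 45, frames {96,61}
96: hit
87: fault, evict 61, frames {96,87}
96: hit
87: hit
61: fault, evict 87, frames {96,61}
96: hit
Hits: 5 of 10 references → 5/10 = 0.5000.

0.50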